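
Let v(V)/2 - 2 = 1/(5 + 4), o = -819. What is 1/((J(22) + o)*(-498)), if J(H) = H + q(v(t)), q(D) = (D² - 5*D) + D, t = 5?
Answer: 27/10703846 ≈ 2.5225e-6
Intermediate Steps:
v(V) = 38/9 (v(V) = 4 + 2/(5 + 4) = 4 + 2/9 = 38/9)
q(D) = D² - 4*D
J(H) = 76/81 + H (J(H) = H + 38*(-4 + 38/9)/9 = H + (38/9)*(2/9) = H + 76/81 = 76/81 + H)
1/((J(22) + o)*(-498)) = 1/(((76/81 + 22) - 819)*(-498)) = -1/498/(1858/81 - 819) = -1/498/(-64481/81) = -81/64481*(-1/498) = 27/10703846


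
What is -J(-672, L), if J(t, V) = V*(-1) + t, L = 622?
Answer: 1294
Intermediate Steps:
J(t, V) = t - V (J(t, V) = -V + t = t - V)
-J(-672, L) = -(-672 - 1*622) = -(-672 - 622) = -1*(-1294) = 1294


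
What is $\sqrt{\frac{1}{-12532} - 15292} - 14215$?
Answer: $-14215 + \frac{i \sqrt{600406067885}}{6266} \approx -14215.0 + 123.66 i$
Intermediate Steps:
$\sqrt{\frac{1}{-12532} - 15292} - 14215 = \sqrt{- \frac{1}{12532} - 15292} - 14215 = \sqrt{- \frac{191639345}{12532}} - 14215 = \frac{i \sqrt{600406067885}}{6266} - 14215 = -14215 + \frac{i \sqrt{600406067885}}{6266}$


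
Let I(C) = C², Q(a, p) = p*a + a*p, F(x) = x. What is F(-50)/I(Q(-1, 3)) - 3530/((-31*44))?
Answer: 3680/3069 ≈ 1.1991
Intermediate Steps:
Q(a, p) = 2*a*p (Q(a, p) = a*p + a*p = 2*a*p)
F(-50)/I(Q(-1, 3)) - 3530/((-31*44)) = -50/((2*(-1)*3)²) - 3530/((-31*44)) = -50/((-6)²) - 3530/(-1364) = -50/36 - 3530*(-1/1364) = -50*1/36 + 1765/682 = -25/18 + 1765/682 = 3680/3069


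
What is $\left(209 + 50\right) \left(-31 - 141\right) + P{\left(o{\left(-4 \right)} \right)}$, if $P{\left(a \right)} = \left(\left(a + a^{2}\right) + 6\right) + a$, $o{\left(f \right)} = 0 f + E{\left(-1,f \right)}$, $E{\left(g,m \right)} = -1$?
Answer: $-44543$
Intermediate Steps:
$o{\left(f \right)} = -1$ ($o{\left(f \right)} = 0 f - 1 = 0 - 1 = -1$)
$P{\left(a \right)} = 6 + a^{2} + 2 a$ ($P{\left(a \right)} = \left(6 + a + a^{2}\right) + a = 6 + a^{2} + 2 a$)
$\left(209 + 50\right) \left(-31 - 141\right) + P{\left(o{\left(-4 \right)} \right)} = \left(209 + 50\right) \left(-31 - 141\right) + \left(6 + \left(-1\right)^{2} + 2 \left(-1\right)\right) = 259 \left(-172\right) + \left(6 + 1 - 2\right) = -44548 + 5 = -44543$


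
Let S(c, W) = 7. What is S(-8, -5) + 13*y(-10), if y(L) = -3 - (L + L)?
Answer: 228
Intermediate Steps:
y(L) = -3 - 2*L
S(-8, -5) + 13*y(-10) = 7 + 13*(-3 - 2*(-10)) = 7 + 13*(-3 + 20) = 7 + 13*17 = 7 + 221 = 228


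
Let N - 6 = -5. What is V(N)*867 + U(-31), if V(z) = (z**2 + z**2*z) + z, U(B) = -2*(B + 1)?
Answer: 2661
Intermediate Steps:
U(B) = -2 - 2*B (U(B) = -2*(1 + B) = -2 - 2*B)
N = 1 (N = 6 - 5 = 1)
V(z) = z + z**2 + z**3 (V(z) = (z**2 + z**3) + z = z + z**2 + z**3)
V(N)*867 + U(-31) = (1*(1 + 1 + 1**2))*867 + (-2 - 2*(-31)) = (1*(1 + 1 + 1))*867 + (-2 + 62) = (1*3)*867 + 60 = 3*867 + 60 = 2601 + 60 = 2661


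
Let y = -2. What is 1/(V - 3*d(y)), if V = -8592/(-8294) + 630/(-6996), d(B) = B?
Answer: 439582/3053283 ≈ 0.14397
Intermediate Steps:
V = 415791/439582 (V = -8592*(-1/8294) + 630*(-1/6996) = 4296/4147 - 105/1166 = 415791/439582 ≈ 0.94588)
1/(V - 3*d(y)) = 1/(415791/439582 - 3*(-2)) = 1/(415791/439582 + 6) = 1/(3053283/439582) = 439582/3053283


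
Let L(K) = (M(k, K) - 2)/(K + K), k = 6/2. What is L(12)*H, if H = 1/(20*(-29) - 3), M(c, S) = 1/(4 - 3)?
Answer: 1/13992 ≈ 7.1469e-5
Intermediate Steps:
k = 3 (k = 6*(1/2) = 3)
M(c, S) = 1 (M(c, S) = 1/1 = 1)
H = -1/583 (H = 1/(-580 - 3) = 1/(-583) = -1/583 ≈ -0.0017153)
L(K) = -1/(2*K) (L(K) = (1 - 2)/(K + K) = -1/(2*K))
L(12)*H = -1/2/12*(-1/583) = -1/2*1/12*(-1/583) = -1/24*(-1/583) = 1/13992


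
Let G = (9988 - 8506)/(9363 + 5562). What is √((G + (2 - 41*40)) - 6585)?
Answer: I*√8140877269/995 ≈ 90.68*I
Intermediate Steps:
G = 494/4975 (G = 1482/14925 = 1482*(1/14925) = 494/4975 ≈ 0.099296)
√((G + (2 - 41*40)) - 6585) = √((494/4975 + (2 - 41*40)) - 6585) = √((494/4975 + (2 - 1640)) - 6585) = √((494/4975 - 1638) - 6585) = √(-8148556/4975 - 6585) = √(-40908931/4975) = I*√8140877269/995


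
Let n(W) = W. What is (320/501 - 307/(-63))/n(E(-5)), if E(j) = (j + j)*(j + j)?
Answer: 57989/1052100 ≈ 0.055117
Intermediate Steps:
E(j) = 4*j² (E(j) = (2*j)*(2*j) = 4*j²)
(320/501 - 307/(-63))/n(E(-5)) = (320/501 - 307/(-63))/((4*(-5)²)) = (320*(1/501) - 307*(-1/63))/((4*25)) = (320/501 + 307/63)/100 = (57989/10521)*(1/100) = 57989/1052100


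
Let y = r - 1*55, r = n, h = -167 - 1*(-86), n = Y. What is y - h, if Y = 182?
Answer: 208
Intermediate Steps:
n = 182
h = -81 (h = -167 + 86 = -81)
r = 182
y = 127 (y = 182 - 1*55 = 182 - 55 = 127)
y - h = 127 - 1*(-81) = 127 + 81 = 208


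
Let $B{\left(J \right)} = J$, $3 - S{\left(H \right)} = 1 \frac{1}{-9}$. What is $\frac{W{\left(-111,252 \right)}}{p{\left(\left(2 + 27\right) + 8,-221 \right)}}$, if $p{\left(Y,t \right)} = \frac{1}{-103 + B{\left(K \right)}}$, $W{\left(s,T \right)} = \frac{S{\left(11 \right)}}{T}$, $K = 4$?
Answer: $- \frac{11}{9} \approx -1.2222$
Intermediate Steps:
$S{\left(H \right)} = \frac{28}{9}$ ($S{\left(H \right)} = 3 - 1 \frac{1}{-9} = 3 - 1 \left(- \frac{1}{9}\right) = 3 - - \frac{1}{9} = 3 + \frac{1}{9} = \frac{28}{9}$)
$W{\left(s,T \right)} = \frac{28}{9 T}$
$p{\left(Y,t \right)} = - \frac{1}{99}$ ($p{\left(Y,t \right)} = \frac{1}{-103 + 4} = \frac{1}{-99} = - \frac{1}{99}$)
$\frac{W{\left(-111,252 \right)}}{p{\left(\left(2 + 27\right) + 8,-221 \right)}} = \frac{\frac{28}{9} \cdot \frac{1}{252}}{- \frac{1}{99}} = \frac{28}{9} \cdot \frac{1}{252} \left(-99\right) = \frac{1}{81} \left(-99\right) = - \frac{11}{9}$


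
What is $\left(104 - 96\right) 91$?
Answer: $728$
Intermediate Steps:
$\left(104 - 96\right) 91 = 8 \cdot 91 = 728$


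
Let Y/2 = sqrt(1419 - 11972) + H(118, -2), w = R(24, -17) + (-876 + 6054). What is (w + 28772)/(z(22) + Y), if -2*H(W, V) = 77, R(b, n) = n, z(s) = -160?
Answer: -8042121/98381 - 67866*I*sqrt(10553)/98381 ≈ -81.745 - 70.865*I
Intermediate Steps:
H(W, V) = -77/2 (H(W, V) = -1/2*77 = -77/2)
w = 5161 (w = -17 + (-876 + 6054) = -17 + 5178 = 5161)
Y = -77 + 2*I*sqrt(10553) (Y = 2*(sqrt(1419 - 11972) - 77/2) = 2*(sqrt(-10553) - 77/2) = 2*(I*sqrt(10553) - 77/2) = 2*(-77/2 + I*sqrt(10553)) = -77 + 2*I*sqrt(10553) ≈ -77.0 + 205.46*I)
(w + 28772)/(z(22) + Y) = (5161 + 28772)/(-160 + (-77 + 2*I*sqrt(10553))) = 33933/(-237 + 2*I*sqrt(10553))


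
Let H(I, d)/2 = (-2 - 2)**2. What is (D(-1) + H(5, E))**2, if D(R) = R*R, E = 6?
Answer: 1089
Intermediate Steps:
H(I, d) = 32 (H(I, d) = 2*(-2 - 2)**2 = 2*(-4)**2 = 2*16 = 32)
D(R) = R**2
(D(-1) + H(5, E))**2 = ((-1)**2 + 32)**2 = (1 + 32)**2 = 33**2 = 1089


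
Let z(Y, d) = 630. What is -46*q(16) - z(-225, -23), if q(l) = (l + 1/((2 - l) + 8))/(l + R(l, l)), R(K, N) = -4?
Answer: -24865/36 ≈ -690.69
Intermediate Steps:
q(l) = (l + 1/(10 - l))/(-4 + l) (q(l) = (l + 1/((2 - l) + 8))/(l - 4) = (l + 1/(10 - l))/(-4 + l))
-46*q(16) - z(-225, -23) = -46*(-1 + 16**2 - 10*16)/(40 + 16**2 - 14*16) - 1*630 = -46*(-1 + 256 - 160)/(40 + 256 - 224) - 630 = -46*95/72 - 630 = -2185/36 - 630 = -24865/36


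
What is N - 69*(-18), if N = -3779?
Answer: -2537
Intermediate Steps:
N - 69*(-18) = -3779 - 69*(-18) = -3779 + 1242 = -2537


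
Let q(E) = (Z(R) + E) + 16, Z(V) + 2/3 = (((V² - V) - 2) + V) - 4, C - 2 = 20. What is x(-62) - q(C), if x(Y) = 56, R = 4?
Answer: 26/3 ≈ 8.6667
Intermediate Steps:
C = 22 (C = 2 + 20 = 22)
Z(V) = -20/3 + V² (Z(V) = -⅔ + ((((V² - V) - 2) + V) - 4) = -⅔ + (((-2 + V² - V) + V) - 4) = -⅔ + ((-2 + V²) - 4) = -⅔ + (-6 + V²) = -20/3 + V²)
q(E) = 76/3 + E (q(E) = ((-20/3 + 4²) + E) + 16 = ((-20/3 + 16) + E) + 16 = (28/3 + E) + 16 = 76/3 + E)
x(-62) - q(C) = 56 - (76/3 + 22) = 56 - 1*142/3 = 56 - 142/3 = 26/3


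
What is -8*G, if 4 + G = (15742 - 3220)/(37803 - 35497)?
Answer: -13192/1153 ≈ -11.441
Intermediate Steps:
G = 1649/1153 (G = -4 + (15742 - 3220)/(37803 - 35497) = -4 + 12522/2306 = -4 + 12522*(1/2306) = -4 + 6261/1153 = 1649/1153 ≈ 1.4302)
-8*G = -8*1649/1153 = -13192/1153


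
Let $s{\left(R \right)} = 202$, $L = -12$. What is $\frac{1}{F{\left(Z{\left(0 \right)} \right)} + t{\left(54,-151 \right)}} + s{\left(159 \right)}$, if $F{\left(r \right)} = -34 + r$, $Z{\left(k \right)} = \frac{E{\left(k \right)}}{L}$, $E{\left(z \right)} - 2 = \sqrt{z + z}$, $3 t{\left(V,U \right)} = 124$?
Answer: $\frac{8692}{43} \approx 202.14$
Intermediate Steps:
$t{\left(V,U \right)} = \frac{124}{3}$ ($t{\left(V,U \right)} = \frac{1}{3} \cdot 124 = \frac{124}{3}$)
$E{\left(z \right)} = 2 + \sqrt{2} \sqrt{z}$ ($E{\left(z \right)} = 2 + \sqrt{z + z} = 2 + \sqrt{2 z} = 2 + \sqrt{2} \sqrt{z}$)
$Z{\left(k \right)} = - \frac{1}{6} - \frac{\sqrt{2} \sqrt{k}}{12}$ ($Z{\left(k \right)} = \frac{2 + \sqrt{2} \sqrt{k}}{-12} = \left(2 + \sqrt{2} \sqrt{k}\right) \left(- \frac{1}{12}\right) = - \frac{1}{6} - \frac{\sqrt{2} \sqrt{k}}{12}$)
$\frac{1}{F{\left(Z{\left(0 \right)} \right)} + t{\left(54,-151 \right)}} + s{\left(159 \right)} = \frac{1}{\left(-34 - \left(\frac{1}{6} + \frac{\sqrt{2} \sqrt{0}}{12}\right)\right) + \frac{124}{3}} + 202 = \frac{1}{\left(-34 - \left(\frac{1}{6} + \frac{1}{12} \sqrt{2} \cdot 0\right)\right) + \frac{124}{3}} + 202 = \frac{1}{\left(-34 + \left(- \frac{1}{6} + 0\right)\right) + \frac{124}{3}} + 202 = \frac{1}{\left(-34 - \frac{1}{6}\right) + \frac{124}{3}} + 202 = \frac{1}{- \frac{205}{6} + \frac{124}{3}} + 202 = \frac{1}{\frac{43}{6}} + 202 = \frac{6}{43} + 202 = \frac{8692}{43}$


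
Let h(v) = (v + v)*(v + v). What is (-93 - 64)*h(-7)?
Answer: -30772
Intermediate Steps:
h(v) = 4*v² (h(v) = (2*v)*(2*v) = 4*v²)
(-93 - 64)*h(-7) = (-93 - 64)*(4*(-7)²) = -628*49 = -157*196 = -30772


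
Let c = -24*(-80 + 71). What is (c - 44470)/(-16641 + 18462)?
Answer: -44254/1821 ≈ -24.302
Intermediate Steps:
c = 216 (c = -24*(-9) = 216)
(c - 44470)/(-16641 + 18462) = (216 - 44470)/(-16641 + 18462) = -44254/1821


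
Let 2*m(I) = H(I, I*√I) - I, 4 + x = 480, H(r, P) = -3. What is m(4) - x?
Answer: -959/2 ≈ -479.50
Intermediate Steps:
x = 476 (x = -4 + 480 = 476)
m(I) = -3/2 - I/2 (m(I) = (-3 - I)/2 = -3/2 - I/2)
m(4) - x = (-3/2 - ½*4) - 1*476 = (-3/2 - 2) - 476 = -7/2 - 476 = -959/2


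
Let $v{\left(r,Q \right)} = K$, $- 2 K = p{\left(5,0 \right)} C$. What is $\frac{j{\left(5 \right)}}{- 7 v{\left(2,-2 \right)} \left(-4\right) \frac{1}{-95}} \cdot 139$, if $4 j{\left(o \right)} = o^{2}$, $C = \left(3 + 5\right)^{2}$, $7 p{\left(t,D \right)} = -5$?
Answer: $- \frac{66025}{512} \approx -128.96$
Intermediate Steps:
$p{\left(t,D \right)} = - \frac{5}{7}$ ($p{\left(t,D \right)} = \frac{1}{7} \left(-5\right) = - \frac{5}{7}$)
$C = 64$ ($C = 8^{2} = 64$)
$K = \frac{160}{7}$ ($K = - \frac{\left(- \frac{5}{7}\right) 64}{2} = \left(- \frac{1}{2}\right) \left(- \frac{320}{7}\right) = \frac{160}{7} \approx 22.857$)
$v{\left(r,Q \right)} = \frac{160}{7}$
$j{\left(o \right)} = \frac{o^{2}}{4}$
$\frac{j{\left(5 \right)}}{- 7 v{\left(2,-2 \right)} \left(-4\right) \frac{1}{-95}} \cdot 139 = \frac{\frac{1}{4} \cdot 5^{2}}{\left(-7\right) \frac{160}{7} \left(-4\right) \frac{1}{-95}} \cdot 139 = \frac{\frac{1}{4} \cdot 25}{\left(-160\right) \left(-4\right) \left(- \frac{1}{95}\right)} 139 = \frac{25}{4 \cdot 640 \left(- \frac{1}{95}\right)} 139 = \frac{25}{4 \left(- \frac{128}{19}\right)} 139 = \frac{25}{4} \left(- \frac{19}{128}\right) 139 = \left(- \frac{475}{512}\right) 139 = - \frac{66025}{512}$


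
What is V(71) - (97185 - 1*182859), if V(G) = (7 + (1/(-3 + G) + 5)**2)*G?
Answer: 406710655/4624 ≈ 87957.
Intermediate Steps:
V(G) = G*(7 + (5 + 1/(-3 + G))**2) (V(G) = (7 + (5 + 1/(-3 + G))**2)*G = G*(7 + (5 + 1/(-3 + G))**2))
V(71) - (97185 - 1*182859) = (7*71 + 71*(-14 + 5*71)**2/(-3 + 71)**2) - (97185 - 1*182859) = (497 + 71*(-14 + 355)**2/68**2) - (97185 - 182859) = (497 + 71*341**2*(1/4624)) - 1*(-85674) = (497 + 71*116281*(1/4624)) + 85674 = (497 + 8255951/4624) + 85674 = 10554079/4624 + 85674 = 406710655/4624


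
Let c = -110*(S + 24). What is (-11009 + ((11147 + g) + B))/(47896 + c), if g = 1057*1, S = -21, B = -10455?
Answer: -4630/23783 ≈ -0.19468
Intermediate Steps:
g = 1057
c = -330 (c = -110*(-21 + 24) = -110*3 = -330)
(-11009 + ((11147 + g) + B))/(47896 + c) = (-11009 + ((11147 + 1057) - 10455))/(47896 - 330) = (-11009 + (12204 - 10455))/47566 = (-11009 + 1749)*(1/47566) = -9260*1/47566 = -4630/23783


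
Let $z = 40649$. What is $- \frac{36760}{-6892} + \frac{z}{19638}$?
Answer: $\frac{250511447}{33836274} \approx 7.4036$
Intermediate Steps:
$- \frac{36760}{-6892} + \frac{z}{19638} = - \frac{36760}{-6892} + \frac{40649}{19638} = \left(-36760\right) \left(- \frac{1}{6892}\right) + 40649 \cdot \frac{1}{19638} = \frac{9190}{1723} + \frac{40649}{19638} = \frac{250511447}{33836274}$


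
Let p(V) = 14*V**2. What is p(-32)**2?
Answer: 205520896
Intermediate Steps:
p(-32)**2 = (14*(-32)**2)**2 = (14*1024)**2 = 14336**2 = 205520896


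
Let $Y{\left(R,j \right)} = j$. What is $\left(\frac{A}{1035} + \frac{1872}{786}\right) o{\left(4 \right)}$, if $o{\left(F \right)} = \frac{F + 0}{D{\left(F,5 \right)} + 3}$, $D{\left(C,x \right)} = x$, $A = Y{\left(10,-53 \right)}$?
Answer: $\frac{315977}{271170} \approx 1.1652$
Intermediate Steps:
$A = -53$
$o{\left(F \right)} = \frac{F}{8}$ ($o{\left(F \right)} = \frac{F + 0}{5 + 3} = \frac{F}{8}$)
$\left(\frac{A}{1035} + \frac{1872}{786}\right) o{\left(4 \right)} = \left(- \frac{53}{1035} + \frac{1872}{786}\right) \frac{1}{8} \cdot 4 = \left(\left(-53\right) \frac{1}{1035} + 1872 \cdot \frac{1}{786}\right) \frac{1}{2} = \left(- \frac{53}{1035} + \frac{312}{131}\right) \frac{1}{2} = \frac{315977}{135585} \cdot \frac{1}{2} = \frac{315977}{271170}$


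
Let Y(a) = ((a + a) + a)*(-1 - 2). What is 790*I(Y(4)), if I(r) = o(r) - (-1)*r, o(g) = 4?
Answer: -25280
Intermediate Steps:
Y(a) = -9*a (Y(a) = (2*a + a)*(-3) = (3*a)*(-3) = -9*a)
I(r) = 4 + r (I(r) = 4 - (-1)*r = 4 + r)
790*I(Y(4)) = 790*(4 - 9*4) = 790*(4 - 36) = 790*(-32) = -25280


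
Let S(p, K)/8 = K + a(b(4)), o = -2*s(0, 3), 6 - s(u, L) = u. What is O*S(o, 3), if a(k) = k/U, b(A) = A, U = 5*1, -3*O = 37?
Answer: -5624/15 ≈ -374.93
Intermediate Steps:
O = -37/3 (O = -1/3*37 = -37/3 ≈ -12.333)
s(u, L) = 6 - u
U = 5
o = -12 (o = -2*(6 - 1*0) = -2*(6 + 0) = -2*6 = -12)
a(k) = k/5
S(p, K) = 32/5 + 8*K (S(p, K) = 8*(K + (1/5)*4) = 8*(K + 4/5) = 8*(4/5 + K) = 32/5 + 8*K)
O*S(o, 3) = -37*(32/5 + 8*3)/3 = -37*(32/5 + 24)/3 = -37/3*152/5 = -5624/15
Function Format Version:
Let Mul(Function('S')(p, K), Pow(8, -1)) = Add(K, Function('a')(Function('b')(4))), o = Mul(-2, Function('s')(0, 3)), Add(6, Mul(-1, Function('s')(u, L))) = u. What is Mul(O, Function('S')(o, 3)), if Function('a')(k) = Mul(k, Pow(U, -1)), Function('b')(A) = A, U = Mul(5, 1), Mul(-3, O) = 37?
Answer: Rational(-5624, 15) ≈ -374.93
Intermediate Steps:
O = Rational(-37, 3) (O = Mul(Rational(-1, 3), 37) = Rational(-37, 3) ≈ -12.333)
Function('s')(u, L) = Add(6, Mul(-1, u))
U = 5
o = -12 (o = Mul(-2, Add(6, Mul(-1, 0))) = Mul(-2, Add(6, 0)) = Mul(-2, 6) = -12)
Function('a')(k) = Mul(Rational(1, 5), k) (Function('a')(k) = Mul(k, Pow(5, -1)) = Mul(k, Rational(1, 5)) = Mul(Rational(1, 5), k))
Function('S')(p, K) = Add(Rational(32, 5), Mul(8, K)) (Function('S')(p, K) = Mul(8, Add(K, Mul(Rational(1, 5), 4))) = Mul(8, Add(K, Rational(4, 5))) = Mul(8, Add(Rational(4, 5), K)) = Add(Rational(32, 5), Mul(8, K)))
Mul(O, Function('S')(o, 3)) = Mul(Rational(-37, 3), Add(Rational(32, 5), Mul(8, 3))) = Mul(Rational(-37, 3), Add(Rational(32, 5), 24)) = Mul(Rational(-37, 3), Rational(152, 5)) = Rational(-5624, 15)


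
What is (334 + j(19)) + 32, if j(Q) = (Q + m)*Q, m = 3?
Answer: 784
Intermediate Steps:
j(Q) = Q*(3 + Q) (j(Q) = (Q + 3)*Q = (3 + Q)*Q = Q*(3 + Q))
(334 + j(19)) + 32 = (334 + 19*(3 + 19)) + 32 = (334 + 19*22) + 32 = (334 + 418) + 32 = 752 + 32 = 784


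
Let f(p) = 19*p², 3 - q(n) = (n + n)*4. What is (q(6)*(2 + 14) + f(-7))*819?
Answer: 172809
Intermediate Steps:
q(n) = 3 - 8*n (q(n) = 3 - (n + n)*4 = 3 - 2*n*4 = 3 - 8*n)
(q(6)*(2 + 14) + f(-7))*819 = ((3 - 8*6)*(2 + 14) + 19*(-7)²)*819 = ((3 - 48)*16 + 19*49)*819 = (-45*16 + 931)*819 = (-720 + 931)*819 = 211*819 = 172809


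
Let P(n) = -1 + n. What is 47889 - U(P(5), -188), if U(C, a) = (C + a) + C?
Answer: 48069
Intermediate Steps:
U(C, a) = a + 2*C
47889 - U(P(5), -188) = 47889 - (-188 + 2*(-1 + 5)) = 47889 - (-188 + 2*4) = 47889 - (-188 + 8) = 47889 - 1*(-180) = 47889 + 180 = 48069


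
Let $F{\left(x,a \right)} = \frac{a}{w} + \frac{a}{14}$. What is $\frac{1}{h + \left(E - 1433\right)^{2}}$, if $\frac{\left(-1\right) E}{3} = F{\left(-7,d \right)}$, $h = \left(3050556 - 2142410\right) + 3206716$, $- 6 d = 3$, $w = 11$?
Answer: $\frac{94864}{585088250289} \approx 1.6214 \cdot 10^{-7}$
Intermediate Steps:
$d = - \frac{1}{2}$ ($d = \left(- \frac{1}{6}\right) 3 = - \frac{1}{2} \approx -0.5$)
$F{\left(x,a \right)} = \frac{25 a}{154}$ ($F{\left(x,a \right)} = \frac{a}{11} + \frac{a}{14} = \frac{25 a}{154}$)
$h = 4114862$ ($h = 908146 + 3206716 = 4114862$)
$E = \frac{75}{308}$ ($E = - 3 \cdot \frac{25}{154} \left(- \frac{1}{2}\right) = \left(-3\right) \left(- \frac{25}{308}\right) = \frac{75}{308} \approx 0.24351$)
$\frac{1}{h + \left(E - 1433\right)^{2}} = \frac{1}{4114862 + \left(\frac{75}{308} - 1433\right)^{2}} = \frac{1}{4114862 + \left(- \frac{441289}{308}\right)^{2}} = \frac{1}{4114862 + \frac{194735981521}{94864}} = \frac{1}{\frac{585088250289}{94864}} = \frac{94864}{585088250289}$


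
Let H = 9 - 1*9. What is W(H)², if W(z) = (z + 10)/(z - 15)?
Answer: 4/9 ≈ 0.44444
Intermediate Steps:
H = 0 (H = 9 - 9 = 0)
W(z) = (10 + z)/(-15 + z)
W(H)² = ((10 + 0)/(-15 + 0))² = (10/(-15))² = (-1/15*10)² = (-⅔)² = 4/9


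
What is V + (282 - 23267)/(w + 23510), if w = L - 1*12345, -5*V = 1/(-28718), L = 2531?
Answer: -1650201227/983304320 ≈ -1.6782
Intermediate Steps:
V = 1/143590 (V = -⅕/(-28718) = -⅕*(-1/28718) = 1/143590 ≈ 6.9643e-6)
w = -9814 (w = 2531 - 1*12345 = 2531 - 12345 = -9814)
V + (282 - 23267)/(w + 23510) = 1/143590 + (282 - 23267)/(-9814 + 23510) = 1/143590 - 22985/13696 = -1650201227/983304320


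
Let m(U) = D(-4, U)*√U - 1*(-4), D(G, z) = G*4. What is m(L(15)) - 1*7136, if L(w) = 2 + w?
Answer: -7132 - 16*√17 ≈ -7198.0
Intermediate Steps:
D(G, z) = 4*G
m(U) = 4 - 16*√U (m(U) = (4*(-4))*√U - 1*(-4) = -16*√U + 4 = 4 - 16*√U)
m(L(15)) - 1*7136 = (4 - 16*√(2 + 15)) - 1*7136 = (4 - 16*√17) - 7136 = -7132 - 16*√17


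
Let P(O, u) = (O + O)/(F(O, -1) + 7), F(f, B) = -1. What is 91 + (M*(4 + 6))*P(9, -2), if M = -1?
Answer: 61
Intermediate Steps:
P(O, u) = O/3 (P(O, u) = (O + O)/(-1 + 7) = (2*O)/6 = (2*O)*(1/6) = O/3)
91 + (M*(4 + 6))*P(9, -2) = 91 + (-(4 + 6))*((1/3)*9) = 91 - 1*10*3 = 91 - 10*3 = 91 - 30 = 61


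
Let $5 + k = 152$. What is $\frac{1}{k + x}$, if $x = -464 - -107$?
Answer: $- \frac{1}{210} \approx -0.0047619$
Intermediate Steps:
$x = -357$ ($x = -464 + 107 = -357$)
$k = 147$ ($k = -5 + 152 = 147$)
$\frac{1}{k + x} = \frac{1}{147 - 357} = \frac{1}{-210} = - \frac{1}{210}$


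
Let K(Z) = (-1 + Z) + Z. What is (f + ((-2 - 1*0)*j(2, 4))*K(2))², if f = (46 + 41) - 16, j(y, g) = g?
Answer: 2209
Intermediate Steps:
K(Z) = -1 + 2*Z
f = 71 (f = 87 - 16 = 71)
(f + ((-2 - 1*0)*j(2, 4))*K(2))² = (71 + ((-2 - 1*0)*4)*(-1 + 2*2))² = (71 + ((-2 + 0)*4)*(-1 + 4))² = (71 - 2*4*3)² = (71 - 8*3)² = (71 - 24)² = 47² = 2209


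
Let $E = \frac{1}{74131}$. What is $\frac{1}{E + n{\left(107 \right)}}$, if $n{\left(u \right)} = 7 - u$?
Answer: $- \frac{74131}{7413099} \approx -0.01$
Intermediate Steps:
$E = \frac{1}{74131} \approx 1.349 \cdot 10^{-5}$
$\frac{1}{E + n{\left(107 \right)}} = \frac{1}{\frac{1}{74131} + \left(7 - 107\right)} = \frac{1}{\frac{1}{74131} - 100} = \frac{1}{- \frac{7413099}{74131}} = - \frac{74131}{7413099}$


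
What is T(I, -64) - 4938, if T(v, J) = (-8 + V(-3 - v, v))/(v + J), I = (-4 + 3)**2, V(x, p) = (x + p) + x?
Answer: -103693/21 ≈ -4937.8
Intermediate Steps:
V(x, p) = p + 2*x (V(x, p) = (p + x) + x = p + 2*x)
I = 1 (I = (-1)**2 = 1)
T(v, J) = (-14 - v)/(J + v) (T(v, J) = (-8 + (v + 2*(-3 - v)))/(v + J) = (-8 + (v + (-6 - 2*v)))/(J + v) = (-8 + (-6 - v))/(J + v) = (-14 - v)/(J + v))
T(I, -64) - 4938 = (-14 - 1*1)/(-64 + 1) - 4938 = (-14 - 1)/(-63) - 4938 = -1/63*(-15) - 4938 = 5/21 - 4938 = -103693/21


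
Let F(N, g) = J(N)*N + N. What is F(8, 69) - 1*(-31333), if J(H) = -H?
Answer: 31277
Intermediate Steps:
F(N, g) = N - N**2 (F(N, g) = (-N)*N + N = -N**2 + N = N - N**2)
F(8, 69) - 1*(-31333) = 8*(1 - 1*8) - 1*(-31333) = 8*(1 - 8) + 31333 = 8*(-7) + 31333 = -56 + 31333 = 31277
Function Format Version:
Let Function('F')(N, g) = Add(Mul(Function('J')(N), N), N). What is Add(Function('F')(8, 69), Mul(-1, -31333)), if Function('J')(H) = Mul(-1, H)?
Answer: 31277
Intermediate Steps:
Function('F')(N, g) = Add(N, Mul(-1, Pow(N, 2))) (Function('F')(N, g) = Add(Mul(Mul(-1, N), N), N) = Add(Mul(-1, Pow(N, 2)), N) = Add(N, Mul(-1, Pow(N, 2))))
Add(Function('F')(8, 69), Mul(-1, -31333)) = Add(Mul(8, Add(1, Mul(-1, 8))), Mul(-1, -31333)) = Add(Mul(8, Add(1, -8)), 31333) = Add(Mul(8, -7), 31333) = Add(-56, 31333) = 31277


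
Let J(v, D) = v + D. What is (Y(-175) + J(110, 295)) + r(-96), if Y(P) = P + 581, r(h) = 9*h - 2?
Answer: -55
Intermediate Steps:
J(v, D) = D + v
r(h) = -2 + 9*h
Y(P) = 581 + P
(Y(-175) + J(110, 295)) + r(-96) = ((581 - 175) + (295 + 110)) + (-2 + 9*(-96)) = (406 + 405) + (-2 - 864) = 811 - 866 = -55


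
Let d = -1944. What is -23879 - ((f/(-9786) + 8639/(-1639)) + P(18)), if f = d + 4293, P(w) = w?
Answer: -127733887191/5346418 ≈ -23892.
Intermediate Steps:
f = 2349 (f = -1944 + 4293 = 2349)
-23879 - ((f/(-9786) + 8639/(-1639)) + P(18)) = -23879 - ((2349/(-9786) + 8639/(-1639)) + 18) = -23879 - ((2349*(-1/9786) + 8639*(-1/1639)) + 18) = -23879 - ((-783/3262 - 8639/1639) + 18) = -23879 - (-29463755/5346418 + 18) = -23879 - 1*66771769/5346418 = -23879 - 66771769/5346418 = -127733887191/5346418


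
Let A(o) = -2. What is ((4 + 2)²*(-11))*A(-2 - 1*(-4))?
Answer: 792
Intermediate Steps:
((4 + 2)²*(-11))*A(-2 - 1*(-4)) = ((4 + 2)²*(-11))*(-2) = (6²*(-11))*(-2) = (36*(-11))*(-2) = -396*(-2) = 792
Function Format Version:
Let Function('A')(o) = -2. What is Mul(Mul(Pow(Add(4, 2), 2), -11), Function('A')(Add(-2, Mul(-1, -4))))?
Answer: 792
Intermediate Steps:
Mul(Mul(Pow(Add(4, 2), 2), -11), Function('A')(Add(-2, Mul(-1, -4)))) = Mul(Mul(Pow(Add(4, 2), 2), -11), -2) = Mul(Mul(Pow(6, 2), -11), -2) = Mul(Mul(36, -11), -2) = Mul(-396, -2) = 792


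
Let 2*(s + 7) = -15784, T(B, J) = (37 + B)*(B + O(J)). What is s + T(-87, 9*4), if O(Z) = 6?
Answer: -3849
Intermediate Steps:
T(B, J) = (6 + B)*(37 + B) (T(B, J) = (37 + B)*(B + 6) = (37 + B)*(6 + B) = (6 + B)*(37 + B))
s = -7899 (s = -7 + (½)*(-15784) = -7 - 7892 = -7899)
s + T(-87, 9*4) = -7899 + (222 + (-87)² + 43*(-87)) = -7899 + (222 + 7569 - 3741) = -7899 + 4050 = -3849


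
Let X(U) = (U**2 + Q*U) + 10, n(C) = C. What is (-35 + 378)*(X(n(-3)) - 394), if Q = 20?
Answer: -149205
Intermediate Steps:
X(U) = 10 + U**2 + 20*U (X(U) = (U**2 + 20*U) + 10 = 10 + U**2 + 20*U)
(-35 + 378)*(X(n(-3)) - 394) = (-35 + 378)*((10 + (-3)**2 + 20*(-3)) - 394) = 343*((10 + 9 - 60) - 394) = 343*(-41 - 394) = 343*(-435) = -149205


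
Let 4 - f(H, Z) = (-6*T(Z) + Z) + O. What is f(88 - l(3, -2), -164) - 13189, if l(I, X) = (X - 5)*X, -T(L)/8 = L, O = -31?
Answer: -5118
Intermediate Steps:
T(L) = -8*L
l(I, X) = X*(-5 + X) (l(I, X) = (-5 + X)*X = X*(-5 + X))
f(H, Z) = 35 - 49*Z (f(H, Z) = 4 - ((-(-48)*Z + Z) - 31) = 4 - ((48*Z + Z) - 31) = 4 - (49*Z - 31) = 4 - (-31 + 49*Z) = 4 + (31 - 49*Z) = 35 - 49*Z)
f(88 - l(3, -2), -164) - 13189 = (35 - 49*(-164)) - 13189 = (35 + 8036) - 13189 = 8071 - 13189 = -5118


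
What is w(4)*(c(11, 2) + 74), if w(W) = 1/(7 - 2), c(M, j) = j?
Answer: 76/5 ≈ 15.200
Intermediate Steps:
w(W) = 1/5
w(4)*(c(11, 2) + 74) = (2 + 74)/5 = (1/5)*76 = 76/5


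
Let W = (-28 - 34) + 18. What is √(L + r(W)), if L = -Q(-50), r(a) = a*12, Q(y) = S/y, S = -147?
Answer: I*√53094/10 ≈ 23.042*I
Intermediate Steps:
Q(y) = -147/y
W = -44 (W = -62 + 18 = -44)
r(a) = 12*a
L = -147/50 (L = -(-147)/(-50) = -(-147)*(-1)/50 = -1*147/50 = -147/50 ≈ -2.9400)
√(L + r(W)) = √(-147/50 + 12*(-44)) = √(-147/50 - 528) = √(-26547/50) = I*√53094/10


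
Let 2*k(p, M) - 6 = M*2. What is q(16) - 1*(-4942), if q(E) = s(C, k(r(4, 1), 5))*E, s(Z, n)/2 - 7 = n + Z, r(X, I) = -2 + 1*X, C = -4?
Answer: 5294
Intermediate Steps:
r(X, I) = -2 + X
k(p, M) = 3 + M (k(p, M) = 3 + (M*2)/2 = 3 + (2*M)/2 = 3 + M)
s(Z, n) = 14 + 2*Z + 2*n (s(Z, n) = 14 + 2*(n + Z) = 14 + 2*(Z + n) = 14 + (2*Z + 2*n) = 14 + 2*Z + 2*n)
q(E) = 22*E (q(E) = (14 + 2*(-4) + 2*(3 + 5))*E = (14 - 8 + 2*8)*E = (14 - 8 + 16)*E = 22*E)
q(16) - 1*(-4942) = 22*16 - 1*(-4942) = 352 + 4942 = 5294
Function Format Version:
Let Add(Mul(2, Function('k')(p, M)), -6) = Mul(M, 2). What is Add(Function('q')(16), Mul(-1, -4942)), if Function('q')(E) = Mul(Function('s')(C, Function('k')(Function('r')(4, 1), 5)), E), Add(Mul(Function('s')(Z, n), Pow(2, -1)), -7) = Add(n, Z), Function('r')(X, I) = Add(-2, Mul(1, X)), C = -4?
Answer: 5294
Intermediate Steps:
Function('r')(X, I) = Add(-2, X)
Function('k')(p, M) = Add(3, M) (Function('k')(p, M) = Add(3, Mul(Rational(1, 2), Mul(M, 2))) = Add(3, Mul(Rational(1, 2), Mul(2, M))) = Add(3, M))
Function('s')(Z, n) = Add(14, Mul(2, Z), Mul(2, n)) (Function('s')(Z, n) = Add(14, Mul(2, Add(n, Z))) = Add(14, Mul(2, Add(Z, n))) = Add(14, Add(Mul(2, Z), Mul(2, n))) = Add(14, Mul(2, Z), Mul(2, n)))
Function('q')(E) = Mul(22, E) (Function('q')(E) = Mul(Add(14, Mul(2, -4), Mul(2, Add(3, 5))), E) = Mul(Add(14, -8, Mul(2, 8)), E) = Mul(Add(14, -8, 16), E) = Mul(22, E))
Add(Function('q')(16), Mul(-1, -4942)) = Add(Mul(22, 16), Mul(-1, -4942)) = Add(352, 4942) = 5294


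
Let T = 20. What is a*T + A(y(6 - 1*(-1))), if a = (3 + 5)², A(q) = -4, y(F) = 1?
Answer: 1276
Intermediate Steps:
a = 64 (a = 8² = 64)
a*T + A(y(6 - 1*(-1))) = 64*20 - 4 = 1280 - 4 = 1276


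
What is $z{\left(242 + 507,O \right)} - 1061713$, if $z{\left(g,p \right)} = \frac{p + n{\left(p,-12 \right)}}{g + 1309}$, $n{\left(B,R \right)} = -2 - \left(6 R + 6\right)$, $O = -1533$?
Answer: $- \frac{2185006823}{2058} \approx -1.0617 \cdot 10^{6}$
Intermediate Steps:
$n{\left(B,R \right)} = -8 - 6 R$ ($n{\left(B,R \right)} = -2 - \left(6 + 6 R\right) = -8 - 6 R$)
$z{\left(g,p \right)} = \frac{64 + p}{1309 + g}$ ($z{\left(g,p \right)} = \frac{p - -64}{g + 1309} = \frac{p + \left(-8 + 72\right)}{1309 + g} = \frac{p + 64}{1309 + g} = \frac{64 + p}{1309 + g}$)
$z{\left(242 + 507,O \right)} - 1061713 = \frac{64 - 1533}{1309 + \left(242 + 507\right)} - 1061713 = \frac{1}{1309 + 749} \left(-1469\right) - 1061713 = \frac{1}{2058} \left(-1469\right) - 1061713 = - \frac{1469}{2058} - 1061713 = - \frac{2185006823}{2058}$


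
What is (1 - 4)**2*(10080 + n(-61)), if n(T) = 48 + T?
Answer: 90603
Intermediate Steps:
(1 - 4)**2*(10080 + n(-61)) = (1 - 4)**2*(10080 + (48 - 61)) = (-3)**2*(10080 - 13) = 9*10067 = 90603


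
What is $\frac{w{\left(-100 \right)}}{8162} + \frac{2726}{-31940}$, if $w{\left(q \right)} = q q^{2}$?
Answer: $- \frac{7990562403}{65173570} \approx -122.6$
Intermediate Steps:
$w{\left(q \right)} = q^{3}$
$\frac{w{\left(-100 \right)}}{8162} + \frac{2726}{-31940} = \frac{\left(-100\right)^{3}}{8162} + \frac{2726}{-31940} = \left(-1000000\right) \frac{1}{8162} + 2726 \left(- \frac{1}{31940}\right) = - \frac{500000}{4081} - \frac{1363}{15970} = - \frac{7990562403}{65173570}$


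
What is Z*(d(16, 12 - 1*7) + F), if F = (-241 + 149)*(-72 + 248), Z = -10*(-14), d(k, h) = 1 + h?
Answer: -2266040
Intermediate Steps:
Z = 140
F = -16192 (F = -92*176 = -16192)
Z*(d(16, 12 - 1*7) + F) = 140*((1 + (12 - 1*7)) - 16192) = 140*((1 + (12 - 7)) - 16192) = 140*((1 + 5) - 16192) = 140*(6 - 16192) = 140*(-16186) = -2266040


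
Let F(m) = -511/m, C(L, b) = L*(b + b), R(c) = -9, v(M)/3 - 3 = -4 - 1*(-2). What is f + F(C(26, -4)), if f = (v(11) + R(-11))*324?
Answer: -403841/208 ≈ -1941.5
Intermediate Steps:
v(M) = 3 (v(M) = 9 + 3*(-4 - 1*(-2)) = 9 + 3*(-4 + 2) = 9 + 3*(-2) = 9 - 6 = 3)
C(L, b) = 2*L*b (C(L, b) = L*(2*b) = 2*L*b)
f = -1944 (f = (3 - 9)*324 = -6*324 = -1944)
f + F(C(26, -4)) = -1944 - 511/(2*26*(-4)) = -1944 - 511/(-208) = -1944 - 511*(-1/208) = -1944 + 511/208 = -403841/208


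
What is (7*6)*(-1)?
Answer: -42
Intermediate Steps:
(7*6)*(-1) = 42*(-1) = -42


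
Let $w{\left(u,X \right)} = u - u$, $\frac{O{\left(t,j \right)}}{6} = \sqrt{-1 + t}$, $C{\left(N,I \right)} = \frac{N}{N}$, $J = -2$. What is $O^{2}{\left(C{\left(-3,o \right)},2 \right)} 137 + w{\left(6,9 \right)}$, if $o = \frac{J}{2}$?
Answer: $0$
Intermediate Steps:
$o = -1$ ($o = - \frac{2}{2} = \left(-2\right) \frac{1}{2} = -1$)
$C{\left(N,I \right)} = 1$
$O{\left(t,j \right)} = 6 \sqrt{-1 + t}$
$w{\left(u,X \right)} = 0$
$O^{2}{\left(C{\left(-3,o \right)},2 \right)} 137 + w{\left(6,9 \right)} = \left(6 \sqrt{-1 + 1}\right)^{2} \cdot 137 + 0 = \left(6 \sqrt{0}\right)^{2} \cdot 137 + 0 = \left(6 \cdot 0\right)^{2} \cdot 137 + 0 = 0^{2} \cdot 137 + 0 = 0 \cdot 137 + 0 = 0 + 0 = 0$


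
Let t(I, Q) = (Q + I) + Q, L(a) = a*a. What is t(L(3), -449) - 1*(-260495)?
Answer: 259606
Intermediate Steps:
L(a) = a**2
t(I, Q) = I + 2*Q (t(I, Q) = (I + Q) + Q = I + 2*Q)
t(L(3), -449) - 1*(-260495) = (3**2 + 2*(-449)) - 1*(-260495) = (9 - 898) + 260495 = -889 + 260495 = 259606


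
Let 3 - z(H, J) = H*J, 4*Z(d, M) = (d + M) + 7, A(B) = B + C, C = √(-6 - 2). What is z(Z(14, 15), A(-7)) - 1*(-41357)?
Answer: 41423 - 18*I*√2 ≈ 41423.0 - 25.456*I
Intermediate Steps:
C = 2*I*√2 (C = √(-8) = 2*I*√2 ≈ 2.8284*I)
A(B) = B + 2*I*√2
Z(d, M) = 7/4 + M/4 + d/4 (Z(d, M) = ((d + M) + 7)/4 = ((M + d) + 7)/4 = (7 + M + d)/4 = 7/4 + M/4 + d/4)
z(H, J) = 3 - H*J
z(Z(14, 15), A(-7)) - 1*(-41357) = (3 - (7/4 + (¼)*15 + (¼)*14)*(-7 + 2*I*√2)) - 1*(-41357) = (3 - (7/4 + 15/4 + 7/2)*(-7 + 2*I*√2)) + 41357 = (3 - 1*9*(-7 + 2*I*√2)) + 41357 = (3 + (63 - 18*I*√2)) + 41357 = (66 - 18*I*√2) + 41357 = 41423 - 18*I*√2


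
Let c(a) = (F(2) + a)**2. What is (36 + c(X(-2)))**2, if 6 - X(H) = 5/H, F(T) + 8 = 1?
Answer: 23409/16 ≈ 1463.1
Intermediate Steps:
F(T) = -7 (F(T) = -8 + 1 = -7)
X(H) = 6 - 5/H
c(a) = (-7 + a)**2
(36 + c(X(-2)))**2 = (36 + (-7 + (6 - 5/(-2)))**2)**2 = (36 + (-7 + (6 - 5*(-1/2)))**2)**2 = (36 + (-7 + (6 + 5/2))**2)**2 = (36 + (-7 + 17/2)**2)**2 = (36 + (3/2)**2)**2 = (36 + 9/4)**2 = (153/4)**2 = 23409/16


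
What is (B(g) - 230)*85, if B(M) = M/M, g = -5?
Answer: -19465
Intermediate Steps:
B(M) = 1
(B(g) - 230)*85 = (1 - 230)*85 = -229*85 = -19465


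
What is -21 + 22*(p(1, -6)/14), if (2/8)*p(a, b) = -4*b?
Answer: 909/7 ≈ 129.86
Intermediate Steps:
p(a, b) = -16*b (p(a, b) = 4*(-4*b) = -16*b)
-21 + 22*(p(1, -6)/14) = -21 + 22*(-16*(-6)/14) = -21 + 22*(96*(1/14)) = -21 + 22*(48/7) = -21 + 1056/7 = 909/7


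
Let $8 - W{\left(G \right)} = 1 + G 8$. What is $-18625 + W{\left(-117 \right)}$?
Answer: $-17682$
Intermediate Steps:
$W{\left(G \right)} = 7 - 8 G$ ($W{\left(G \right)} = 8 - \left(1 + G 8\right) = 8 - \left(1 + 8 G\right) = 7 - 8 G$)
$-18625 + W{\left(-117 \right)} = -18625 + \left(7 - -936\right) = -18625 + \left(7 + 936\right) = -18625 + 943 = -17682$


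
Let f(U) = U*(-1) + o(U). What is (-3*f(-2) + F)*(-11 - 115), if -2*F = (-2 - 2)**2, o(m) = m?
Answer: 1008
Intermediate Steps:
f(U) = 0 (f(U) = U*(-1) + U = -U + U = 0)
F = -8 (F = -(-2 - 2)**2/2 = -1/2*(-4)**2 = -1/2*16 = -8)
(-3*f(-2) + F)*(-11 - 115) = (-3*0 - 8)*(-11 - 115) = (0 - 8)*(-126) = -8*(-126) = 1008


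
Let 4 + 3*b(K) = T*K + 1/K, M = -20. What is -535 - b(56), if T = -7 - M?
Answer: -43475/56 ≈ -776.34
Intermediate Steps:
T = 13 (T = -7 - 1*(-20) = -7 + 20 = 13)
b(K) = -4/3 + 1/(3*K) + 13*K/3 (b(K) = -4/3 + (13*K + 1/K)/3 = -4/3 + (1/K + 13*K)/3 = -4/3 + (1/(3*K) + 13*K/3) = -4/3 + 1/(3*K) + 13*K/3)
-535 - b(56) = -535 - (1 + 56*(-4 + 13*56))/(3*56) = -535 - (1 + 56*(-4 + 728))/(3*56) = -535 - (1 + 56*724)/(3*56) = -535 - (1 + 40544)/(3*56) = -535 - 40545/(3*56) = -535 - 1*13515/56 = -535 - 13515/56 = -43475/56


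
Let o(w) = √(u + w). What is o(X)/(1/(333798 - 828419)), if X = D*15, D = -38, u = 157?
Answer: -494621*I*√413 ≈ -1.0052e+7*I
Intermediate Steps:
X = -570 (X = -38*15 = -570)
o(w) = √(157 + w)
o(X)/(1/(333798 - 828419)) = √(157 - 570)/(1/(333798 - 828419)) = √(-413)/(1/(-494621)) = (I*√413)/(-1/494621) = (I*√413)*(-494621) = -494621*I*√413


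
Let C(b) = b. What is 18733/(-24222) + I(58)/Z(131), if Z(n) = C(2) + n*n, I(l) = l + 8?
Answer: -3231473/4199214 ≈ -0.76954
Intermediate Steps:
I(l) = 8 + l
Z(n) = 2 + n**2 (Z(n) = 2 + n*n = 2 + n**2)
18733/(-24222) + I(58)/Z(131) = 18733/(-24222) + (8 + 58)/(2 + 131**2) = 18733*(-1/24222) + 66/(2 + 17161) = -1703/2202 + 66/17163 = -1703/2202 + 66*(1/17163) = -1703/2202 + 22/5721 = -3231473/4199214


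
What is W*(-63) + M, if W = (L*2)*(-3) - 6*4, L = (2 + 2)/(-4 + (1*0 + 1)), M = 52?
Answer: 1060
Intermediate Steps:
L = -4/3 (L = 4/(-4 + (0 + 1)) = 4/(-4 + 1) = 4/(-3) = 4*(-⅓) = -4/3 ≈ -1.3333)
W = -16 (W = -4/3*2*(-3) - 6*4 = -8/3*(-3) - 24 = 8 - 24 = -16)
W*(-63) + M = -16*(-63) + 52 = 1008 + 52 = 1060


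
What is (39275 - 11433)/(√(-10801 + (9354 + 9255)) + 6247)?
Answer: 173928974/39017201 - 222736*√122/39017201 ≈ 4.3947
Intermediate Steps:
(39275 - 11433)/(√(-10801 + (9354 + 9255)) + 6247) = 27842/(√(-10801 + 18609) + 6247) = 27842/(√7808 + 6247) = 27842/(8*√122 + 6247) = 27842/(6247 + 8*√122)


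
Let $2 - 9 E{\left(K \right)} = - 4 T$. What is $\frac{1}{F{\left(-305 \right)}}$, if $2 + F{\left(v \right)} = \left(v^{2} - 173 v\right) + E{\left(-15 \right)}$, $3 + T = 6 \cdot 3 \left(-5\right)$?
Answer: $\frac{9}{1311722} \approx 6.8612 \cdot 10^{-6}$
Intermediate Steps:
$T = -93$ ($T = -3 + 6 \cdot 3 \left(-5\right) = -3 + 18 \left(-5\right) = -3 - 90 = -93$)
$E{\left(K \right)} = - \frac{370}{9}$ ($E{\left(K \right)} = \frac{2}{9} - \frac{\left(-4\right) \left(-93\right)}{9} = \frac{2}{9} - \frac{124}{3} = - \frac{370}{9}$)
$F{\left(v \right)} = - \frac{388}{9} + v^{2} - 173 v$ ($F{\left(v \right)} = -2 - \left(\frac{370}{9} - v^{2} + 173 v\right) = - \frac{388}{9} + v^{2} - 173 v$)
$\frac{1}{F{\left(-305 \right)}} = \frac{1}{- \frac{388}{9} + \left(-305\right)^{2} - -52765} = \frac{1}{- \frac{388}{9} + 93025 + 52765} = \frac{1}{\frac{1311722}{9}} = \frac{9}{1311722}$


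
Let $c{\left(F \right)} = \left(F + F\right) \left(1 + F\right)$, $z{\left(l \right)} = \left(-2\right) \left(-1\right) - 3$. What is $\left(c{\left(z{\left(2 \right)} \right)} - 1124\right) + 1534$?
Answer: $410$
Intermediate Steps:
$z{\left(l \right)} = -1$ ($z{\left(l \right)} = 2 - 3 = -1$)
$c{\left(F \right)} = 2 F \left(1 + F\right)$
$\left(c{\left(z{\left(2 \right)} \right)} - 1124\right) + 1534 = \left(2 \left(-1\right) \left(1 - 1\right) - 1124\right) + 1534 = \left(2 \left(-1\right) 0 - 1124\right) + 1534 = \left(0 - 1124\right) + 1534 = -1124 + 1534 = 410$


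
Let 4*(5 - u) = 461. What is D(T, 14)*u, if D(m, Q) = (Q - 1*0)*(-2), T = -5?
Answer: 3087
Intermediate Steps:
u = -441/4 (u = 5 - 1/4*461 = 5 - 461/4 = -441/4 ≈ -110.25)
D(m, Q) = -2*Q (D(m, Q) = (Q + 0)*(-2) = Q*(-2) = -2*Q)
D(T, 14)*u = -2*14*(-441/4) = -28*(-441/4) = 3087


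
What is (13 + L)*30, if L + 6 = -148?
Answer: -4230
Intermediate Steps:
L = -154 (L = -6 - 148 = -154)
(13 + L)*30 = (13 - 154)*30 = -141*30 = -4230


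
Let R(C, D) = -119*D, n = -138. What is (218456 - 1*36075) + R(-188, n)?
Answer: 198803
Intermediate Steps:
(218456 - 1*36075) + R(-188, n) = (218456 - 1*36075) - 119*(-138) = (218456 - 36075) + 16422 = 182381 + 16422 = 198803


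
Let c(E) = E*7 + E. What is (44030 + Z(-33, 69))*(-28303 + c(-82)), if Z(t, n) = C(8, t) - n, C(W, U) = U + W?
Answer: -1272342624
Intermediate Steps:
c(E) = 8*E (c(E) = 7*E + E = 8*E)
Z(t, n) = 8 + t - n (Z(t, n) = (t + 8) - n = (8 + t) - n = 8 + t - n)
(44030 + Z(-33, 69))*(-28303 + c(-82)) = (44030 + (8 - 33 - 1*69))*(-28303 + 8*(-82)) = (44030 + (8 - 33 - 69))*(-28303 - 656) = (44030 - 94)*(-28959) = 43936*(-28959) = -1272342624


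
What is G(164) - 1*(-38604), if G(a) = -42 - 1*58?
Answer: 38504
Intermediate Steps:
G(a) = -100 (G(a) = -42 - 58 = -100)
G(164) - 1*(-38604) = -100 - 1*(-38604) = -100 + 38604 = 38504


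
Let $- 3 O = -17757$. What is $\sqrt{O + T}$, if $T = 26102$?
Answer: $\sqrt{32021} \approx 178.94$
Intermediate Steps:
$O = 5919$ ($O = \left(- \frac{1}{3}\right) \left(-17757\right) = 5919$)
$\sqrt{O + T} = \sqrt{5919 + 26102} = \sqrt{32021}$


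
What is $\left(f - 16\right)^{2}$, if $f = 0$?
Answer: $256$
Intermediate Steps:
$\left(f - 16\right)^{2} = \left(0 - 16\right)^{2} = \left(-16\right)^{2} = 256$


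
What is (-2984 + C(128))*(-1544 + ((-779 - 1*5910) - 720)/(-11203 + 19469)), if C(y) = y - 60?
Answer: 18618824754/4133 ≈ 4.5049e+6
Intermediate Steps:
C(y) = -60 + y
(-2984 + C(128))*(-1544 + ((-779 - 1*5910) - 720)/(-11203 + 19469)) = (-2984 + (-60 + 128))*(-1544 + ((-779 - 1*5910) - 720)/(-11203 + 19469)) = (-2984 + 68)*(-1544 + ((-779 - 5910) - 720)/8266) = -2916*(-1544 + (-6689 - 720)*(1/8266)) = -2916*(-1544 - 7409*1/8266) = -2916*(-1544 - 7409/8266) = -2916*(-12770113/8266) = 18618824754/4133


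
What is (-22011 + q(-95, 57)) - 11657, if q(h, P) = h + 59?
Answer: -33704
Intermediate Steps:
q(h, P) = 59 + h
(-22011 + q(-95, 57)) - 11657 = (-22011 + (59 - 95)) - 11657 = (-22011 - 36) - 11657 = -22047 - 11657 = -33704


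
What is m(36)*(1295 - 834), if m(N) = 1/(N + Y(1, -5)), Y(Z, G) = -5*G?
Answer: 461/61 ≈ 7.5574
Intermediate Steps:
m(N) = 1/(25 + N) (m(N) = 1/(N - 5*(-5)) = 1/(N + 25) = 1/(25 + N))
m(36)*(1295 - 834) = (1295 - 834)/(25 + 36) = 461/61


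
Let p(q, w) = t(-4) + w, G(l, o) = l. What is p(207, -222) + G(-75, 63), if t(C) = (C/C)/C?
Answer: -1189/4 ≈ -297.25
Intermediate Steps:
t(C) = 1/C
p(q, w) = -1/4 + w (p(q, w) = 1/(-4) + w = -1/4 + w)
p(207, -222) + G(-75, 63) = (-1/4 - 222) - 75 = -889/4 - 75 = -1189/4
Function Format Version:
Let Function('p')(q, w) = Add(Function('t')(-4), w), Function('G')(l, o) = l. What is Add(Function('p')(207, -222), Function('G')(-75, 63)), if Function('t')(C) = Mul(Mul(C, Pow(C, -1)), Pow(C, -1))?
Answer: Rational(-1189, 4) ≈ -297.25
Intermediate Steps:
Function('t')(C) = Pow(C, -1) (Function('t')(C) = Mul(1, Pow(C, -1)) = Pow(C, -1))
Function('p')(q, w) = Add(Rational(-1, 4), w) (Function('p')(q, w) = Add(Pow(-4, -1), w) = Add(Rational(-1, 4), w))
Add(Function('p')(207, -222), Function('G')(-75, 63)) = Add(Add(Rational(-1, 4), -222), -75) = Add(Rational(-889, 4), -75) = Rational(-1189, 4)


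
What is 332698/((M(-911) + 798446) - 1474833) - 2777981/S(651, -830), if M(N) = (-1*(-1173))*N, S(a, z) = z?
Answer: 96945458517/28966834 ≈ 3346.8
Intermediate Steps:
M(N) = 1173*N
332698/((M(-911) + 798446) - 1474833) - 2777981/S(651, -830) = 332698/((1173*(-911) + 798446) - 1474833) - 2777981/(-830) = 332698/((-1068603 + 798446) - 1474833) - 2777981*(-1/830) = 332698/(-270157 - 1474833) + 2777981/830 = 332698/(-1744990) + 2777981/830 = 332698*(-1/1744990) + 2777981/830 = -166349/872495 + 2777981/830 = 96945458517/28966834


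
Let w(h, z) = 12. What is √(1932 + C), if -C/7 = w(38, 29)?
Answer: 2*√462 ≈ 42.988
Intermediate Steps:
C = -84 (C = -7*12 = -84)
√(1932 + C) = √(1932 - 84) = √1848 = 2*√462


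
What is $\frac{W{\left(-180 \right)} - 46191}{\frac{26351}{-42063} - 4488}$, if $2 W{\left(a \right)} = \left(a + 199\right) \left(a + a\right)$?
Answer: $\frac{2086787493}{188805095} \approx 11.053$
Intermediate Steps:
$W{\left(a \right)} = a \left(199 + a\right)$ ($W{\left(a \right)} = \frac{\left(a + 199\right) \left(a + a\right)}{2} = \frac{\left(199 + a\right) 2 a}{2} = \frac{2 a \left(199 + a\right)}{2} = a \left(199 + a\right)$)
$\frac{W{\left(-180 \right)} - 46191}{\frac{26351}{-42063} - 4488} = \frac{- 180 \left(199 - 180\right) - 46191}{\frac{26351}{-42063} - 4488} = \frac{\left(-180\right) 19 - 46191}{26351 \left(- \frac{1}{42063}\right) - 4488} = \frac{-3420 - 46191}{- \frac{26351}{42063} - 4488} = - \frac{49611}{- \frac{188805095}{42063}} = \left(-49611\right) \left(- \frac{42063}{188805095}\right) = \frac{2086787493}{188805095}$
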